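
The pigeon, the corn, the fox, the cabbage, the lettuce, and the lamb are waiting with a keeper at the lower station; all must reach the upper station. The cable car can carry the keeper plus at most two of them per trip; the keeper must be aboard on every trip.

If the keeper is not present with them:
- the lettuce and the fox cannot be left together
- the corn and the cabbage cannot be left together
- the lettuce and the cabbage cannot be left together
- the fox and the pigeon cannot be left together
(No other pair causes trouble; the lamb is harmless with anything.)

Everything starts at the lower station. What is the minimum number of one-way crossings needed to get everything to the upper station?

7

Counting alone: the keeper can take at most 2 across per trip to the upper station, so moving all 6 needs at least 3 loaded trips out, with a return between consecutive ones — at least 5 crossings.
The safety rule pushes this higher. Following every safe sequence of crossings, the most of the 6 that can be at the upper station as the cable car arrives there on crossing 5 is 5 — never all 6.
So no plan with fewer than 7 crossings exists, and this one achieves 7:
1. Keeper goes to the upper station with the cabbage and the fox.  [the lower station: the corn, the lamb, the lettuce, the pigeon | the upper station: the cabbage, the fox]
2. Keeper goes back to the lower station alone.  [the lower station: the corn, the lamb, the lettuce, the pigeon | the upper station: the cabbage, the fox]
3. Keeper goes to the upper station with the corn and the pigeon.  [the lower station: the lamb, the lettuce | the upper station: the cabbage, the corn, the fox, the pigeon]
4. Keeper goes back to the lower station with the cabbage and the fox.  [the lower station: the cabbage, the fox, the lamb, the lettuce | the upper station: the corn, the pigeon]
5. Keeper goes to the upper station with the lamb and the lettuce.  [the lower station: the cabbage, the fox | the upper station: the corn, the lamb, the lettuce, the pigeon]
6. Keeper goes back to the lower station alone.  [the lower station: the cabbage, the fox | the upper station: the corn, the lamb, the lettuce, the pigeon]
7. Keeper goes to the upper station with the cabbage and the fox.  [the lower station: — | the upper station: the cabbage, the corn, the fox, the lamb, the lettuce, the pigeon]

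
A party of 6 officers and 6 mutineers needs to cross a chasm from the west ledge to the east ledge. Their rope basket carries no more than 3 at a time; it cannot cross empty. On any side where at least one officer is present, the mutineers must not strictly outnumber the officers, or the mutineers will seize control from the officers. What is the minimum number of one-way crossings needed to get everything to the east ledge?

Following every safe sequence of crossings from the start, the most of the 12 that can be at the east ledge as the rope basket arrives there on crossings 1, 3, 5 is 3, 5, 6 respectively; the best ever achieved is 6 of 12.
From crossing 7 on, no configuration arises that was not already reachable earlier: only 17 distinct safe configurations (who is on which side, and where the rope basket is) can ever be reached, none of them has everyone across, and every continuation just revisits them. They are: 0 officers + 0 mutineers across (rope basket back at the start); 0 officers + 1 mutineer across (rope basket there); 0 officers + 1 mutineer across (rope basket back at the start); 0 officers + 2 mutineers across (rope basket there); 0 officers + 2 mutineers across (rope basket back at the start); 0 officers + 3 mutineers across (rope basket there); 0 officers + 3 mutineers across (rope basket back at the start); 0 officers + 4 mutineers across (rope basket there); 0 officers + 4 mutineers across (rope basket back at the start); 0 officers + 5 mutineers across (rope basket there); 0 officers + 5 mutineers across (rope basket back at the start); 0 officers + 6 mutineers across (rope basket there); 1 officer + 1 mutineer across (rope basket there); 1 officer + 1 mutineer across (rope basket back at the start); 2 officers + 2 mutineers across (rope basket there); 2 officers + 2 mutineers across (rope basket back at the start); 3 officers + 3 mutineers across (rope basket there). So no valid plan exists.

impossible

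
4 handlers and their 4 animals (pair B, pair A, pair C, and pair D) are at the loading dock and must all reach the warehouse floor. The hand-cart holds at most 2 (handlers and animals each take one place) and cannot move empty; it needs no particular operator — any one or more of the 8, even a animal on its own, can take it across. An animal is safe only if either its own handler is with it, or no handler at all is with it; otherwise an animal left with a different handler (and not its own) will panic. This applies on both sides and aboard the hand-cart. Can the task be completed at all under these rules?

No

Following every safe sequence of crossings from the start, the most of the 8 that can be at the warehouse floor as the hand-cart arrives there on crossings 1, 3, 5 is 2, 3, 4 respectively; the best ever achieved is 4 of 8.
From crossing 7 on, no configuration arises that was not already reachable earlier: only 44 distinct safe configurations (who is on which side, and where the hand-cart is) can ever be reached, none of them has everyone across, and every continuation just revisits them. So no valid plan exists.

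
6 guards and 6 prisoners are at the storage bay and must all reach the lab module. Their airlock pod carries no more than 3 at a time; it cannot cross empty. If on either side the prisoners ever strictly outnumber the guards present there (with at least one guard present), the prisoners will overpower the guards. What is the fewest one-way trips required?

Following every safe sequence of crossings from the start, the most of the 12 that can be at the lab module as the airlock pod arrives there on crossings 1, 3, 5 is 3, 5, 6 respectively; the best ever achieved is 6 of 12.
From crossing 7 on, no configuration arises that was not already reachable earlier: only 17 distinct safe configurations (who is on which side, and where the airlock pod is) can ever be reached, none of them has everyone across, and every continuation just revisits them. They are: 0 guards + 0 prisoners across (airlock pod back at the start); 0 guards + 1 prisoner across (airlock pod there); 0 guards + 1 prisoner across (airlock pod back at the start); 0 guards + 2 prisoners across (airlock pod there); 0 guards + 2 prisoners across (airlock pod back at the start); 0 guards + 3 prisoners across (airlock pod there); 0 guards + 3 prisoners across (airlock pod back at the start); 0 guards + 4 prisoners across (airlock pod there); 0 guards + 4 prisoners across (airlock pod back at the start); 0 guards + 5 prisoners across (airlock pod there); 0 guards + 5 prisoners across (airlock pod back at the start); 0 guards + 6 prisoners across (airlock pod there); 1 guard + 1 prisoner across (airlock pod there); 1 guard + 1 prisoner across (airlock pod back at the start); 2 guards + 2 prisoners across (airlock pod there); 2 guards + 2 prisoners across (airlock pod back at the start); 3 guards + 3 prisoners across (airlock pod there). So no valid plan exists.

impossible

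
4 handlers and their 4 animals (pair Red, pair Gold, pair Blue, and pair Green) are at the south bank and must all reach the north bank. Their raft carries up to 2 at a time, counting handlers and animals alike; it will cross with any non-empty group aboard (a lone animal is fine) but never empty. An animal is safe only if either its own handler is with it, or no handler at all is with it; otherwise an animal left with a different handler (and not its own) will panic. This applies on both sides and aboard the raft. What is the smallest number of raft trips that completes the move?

Following every safe sequence of crossings from the start, the most of the 8 that can be at the north bank as the raft arrives there on crossings 1, 3, 5 is 2, 3, 4 respectively; the best ever achieved is 4 of 8.
From crossing 7 on, no configuration arises that was not already reachable earlier: only 44 distinct safe configurations (who is on which side, and where the raft is) can ever be reached, none of them has everyone across, and every continuation just revisits them. So no valid plan exists.

impossible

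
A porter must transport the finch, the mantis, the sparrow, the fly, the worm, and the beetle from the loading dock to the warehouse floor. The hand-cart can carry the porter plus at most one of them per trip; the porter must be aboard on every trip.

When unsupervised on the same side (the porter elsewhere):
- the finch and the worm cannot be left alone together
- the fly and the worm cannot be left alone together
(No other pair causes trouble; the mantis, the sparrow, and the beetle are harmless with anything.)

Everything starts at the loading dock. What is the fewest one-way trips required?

Counting alone: the porter can take at most 1 across per trip to the warehouse floor, so moving all 6 needs at least 6 loaded trips out, with a return between consecutive ones — at least 11 crossings.
The safety rule pushes this higher. Following every safe sequence of crossings, the most of the 6 that can be at the warehouse floor as the hand-cart arrives there on crossing 11 is 5 — never all 6.
So no plan with fewer than 13 crossings exists, and this one achieves 13:
1. Porter goes to the warehouse floor with the worm.  [the loading dock: the beetle, the finch, the fly, the mantis, the sparrow | the warehouse floor: the worm]
2. Porter goes back to the loading dock alone.  [the loading dock: the beetle, the finch, the fly, the mantis, the sparrow | the warehouse floor: the worm]
3. Porter goes to the warehouse floor with the finch.  [the loading dock: the beetle, the fly, the mantis, the sparrow | the warehouse floor: the finch, the worm]
4. Porter goes back to the loading dock with the worm.  [the loading dock: the beetle, the fly, the mantis, the sparrow, the worm | the warehouse floor: the finch]
5. Porter goes to the warehouse floor with the fly.  [the loading dock: the beetle, the mantis, the sparrow, the worm | the warehouse floor: the finch, the fly]
6. Porter goes back to the loading dock alone.  [the loading dock: the beetle, the mantis, the sparrow, the worm | the warehouse floor: the finch, the fly]
7. Porter goes to the warehouse floor with the mantis.  [the loading dock: the beetle, the sparrow, the worm | the warehouse floor: the finch, the fly, the mantis]
8. Porter goes back to the loading dock alone.  [the loading dock: the beetle, the sparrow, the worm | the warehouse floor: the finch, the fly, the mantis]
9. Porter goes to the warehouse floor with the sparrow.  [the loading dock: the beetle, the worm | the warehouse floor: the finch, the fly, the mantis, the sparrow]
10. Porter goes back to the loading dock alone.  [the loading dock: the beetle, the worm | the warehouse floor: the finch, the fly, the mantis, the sparrow]
11. Porter goes to the warehouse floor with the beetle.  [the loading dock: the worm | the warehouse floor: the beetle, the finch, the fly, the mantis, the sparrow]
12. Porter goes back to the loading dock alone.  [the loading dock: the worm | the warehouse floor: the beetle, the finch, the fly, the mantis, the sparrow]
13. Porter goes to the warehouse floor with the worm.  [the loading dock: — | the warehouse floor: the beetle, the finch, the fly, the mantis, the sparrow, the worm]

13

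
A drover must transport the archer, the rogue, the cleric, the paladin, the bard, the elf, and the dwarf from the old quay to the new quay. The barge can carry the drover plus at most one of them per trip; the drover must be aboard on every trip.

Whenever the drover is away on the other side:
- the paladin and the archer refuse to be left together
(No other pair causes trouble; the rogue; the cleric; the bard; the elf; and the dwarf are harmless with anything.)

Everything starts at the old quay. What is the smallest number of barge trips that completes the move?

13

Counting alone: the drover can take at most 1 across per trip to the new quay, so moving all 7 needs at least 7 loaded trips out, with a return between consecutive ones — at least 13 crossings.
The plan below uses exactly 13 crossings, so it is optimal:
1. Drover goes to the new quay with the archer.
2. Drover goes back to the old quay alone.
3. Drover goes to the new quay with the rogue.
4. Drover goes back to the old quay alone.
5. Drover goes to the new quay with the cleric.
6. Drover goes back to the old quay alone.
7. Drover goes to the new quay with the bard.
8. Drover goes back to the old quay alone.
9. Drover goes to the new quay with the elf.
10. Drover goes back to the old quay alone.
11. Drover goes to the new quay with the dwarf.
12. Drover goes back to the old quay alone.
13. Drover goes to the new quay with the paladin.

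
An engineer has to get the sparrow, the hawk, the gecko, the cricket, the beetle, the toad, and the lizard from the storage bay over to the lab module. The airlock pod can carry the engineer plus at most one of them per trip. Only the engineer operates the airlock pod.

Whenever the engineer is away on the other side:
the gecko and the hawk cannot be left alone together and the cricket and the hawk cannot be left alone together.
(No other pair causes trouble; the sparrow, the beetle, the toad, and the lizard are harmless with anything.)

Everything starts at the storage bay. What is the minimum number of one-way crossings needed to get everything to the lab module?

15

Counting alone: the engineer can take at most 1 across per trip to the lab module, so moving all 7 needs at least 7 loaded trips out, with a return between consecutive ones — at least 13 crossings.
The safety rule pushes this higher. Following every safe sequence of crossings, the most of the 7 that can be at the lab module as the airlock pod arrives there on crossing 13 is 6 — never all 7.
So no plan with fewer than 15 crossings exists, and this one achieves 15:
1. Engineer goes to the lab module with the hawk.  [the storage bay: the beetle, the cricket, the gecko, the lizard, the sparrow, the toad | the lab module: the hawk]
2. Engineer goes back to the storage bay alone.  [the storage bay: the beetle, the cricket, the gecko, the lizard, the sparrow, the toad | the lab module: the hawk]
3. Engineer goes to the lab module with the sparrow.  [the storage bay: the beetle, the cricket, the gecko, the lizard, the toad | the lab module: the hawk, the sparrow]
4. Engineer goes back to the storage bay alone.  [the storage bay: the beetle, the cricket, the gecko, the lizard, the toad | the lab module: the hawk, the sparrow]
5. Engineer goes to the lab module with the gecko.  [the storage bay: the beetle, the cricket, the lizard, the toad | the lab module: the gecko, the hawk, the sparrow]
6. Engineer goes back to the storage bay with the hawk.  [the storage bay: the beetle, the cricket, the hawk, the lizard, the toad | the lab module: the gecko, the sparrow]
7. Engineer goes to the lab module with the cricket.  [the storage bay: the beetle, the hawk, the lizard, the toad | the lab module: the cricket, the gecko, the sparrow]
8. Engineer goes back to the storage bay alone.  [the storage bay: the beetle, the hawk, the lizard, the toad | the lab module: the cricket, the gecko, the sparrow]
9. Engineer goes to the lab module with the beetle.  [the storage bay: the hawk, the lizard, the toad | the lab module: the beetle, the cricket, the gecko, the sparrow]
10. Engineer goes back to the storage bay alone.  [the storage bay: the hawk, the lizard, the toad | the lab module: the beetle, the cricket, the gecko, the sparrow]
11. Engineer goes to the lab module with the toad.  [the storage bay: the hawk, the lizard | the lab module: the beetle, the cricket, the gecko, the sparrow, the toad]
12. Engineer goes back to the storage bay alone.  [the storage bay: the hawk, the lizard | the lab module: the beetle, the cricket, the gecko, the sparrow, the toad]
13. Engineer goes to the lab module with the lizard.  [the storage bay: the hawk | the lab module: the beetle, the cricket, the gecko, the lizard, the sparrow, the toad]
14. Engineer goes back to the storage bay alone.  [the storage bay: the hawk | the lab module: the beetle, the cricket, the gecko, the lizard, the sparrow, the toad]
15. Engineer goes to the lab module with the hawk.  [the storage bay: — | the lab module: the beetle, the cricket, the gecko, the hawk, the lizard, the sparrow, the toad]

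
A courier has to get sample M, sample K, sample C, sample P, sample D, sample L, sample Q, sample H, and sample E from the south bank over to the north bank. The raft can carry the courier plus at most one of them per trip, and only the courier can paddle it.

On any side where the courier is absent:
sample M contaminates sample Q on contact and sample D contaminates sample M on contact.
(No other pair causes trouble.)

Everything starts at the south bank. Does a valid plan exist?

Yes

1. Courier goes to the north bank with sample M.  [the south bank: sample C, sample D, sample E, sample H, sample K, sample L, sample P, sample Q | the north bank: sample M]
2. Courier goes back to the south bank alone.  [the south bank: sample C, sample D, sample E, sample H, sample K, sample L, sample P, sample Q | the north bank: sample M]
3. Courier goes to the north bank with sample K.  [the south bank: sample C, sample D, sample E, sample H, sample L, sample P, sample Q | the north bank: sample K, sample M]
4. Courier goes back to the south bank alone.  [the south bank: sample C, sample D, sample E, sample H, sample L, sample P, sample Q | the north bank: sample K, sample M]
5. Courier goes to the north bank with sample C.  [the south bank: sample D, sample E, sample H, sample L, sample P, sample Q | the north bank: sample C, sample K, sample M]
6. Courier goes back to the south bank alone.  [the south bank: sample D, sample E, sample H, sample L, sample P, sample Q | the north bank: sample C, sample K, sample M]
7. Courier goes to the north bank with sample P.  [the south bank: sample D, sample E, sample H, sample L, sample Q | the north bank: sample C, sample K, sample M, sample P]
8. Courier goes back to the south bank alone.  [the south bank: sample D, sample E, sample H, sample L, sample Q | the north bank: sample C, sample K, sample M, sample P]
9. Courier goes to the north bank with sample D.  [the south bank: sample E, sample H, sample L, sample Q | the north bank: sample C, sample D, sample K, sample M, sample P]
10. Courier goes back to the south bank with sample M.  [the south bank: sample E, sample H, sample L, sample M, sample Q | the north bank: sample C, sample D, sample K, sample P]
11. Courier goes to the north bank with sample Q.  [the south bank: sample E, sample H, sample L, sample M | the north bank: sample C, sample D, sample K, sample P, sample Q]
12. Courier goes back to the south bank alone.  [the south bank: sample E, sample H, sample L, sample M | the north bank: sample C, sample D, sample K, sample P, sample Q]
13. Courier goes to the north bank with sample L.  [the south bank: sample E, sample H, sample M | the north bank: sample C, sample D, sample K, sample L, sample P, sample Q]
14. Courier goes back to the south bank alone.  [the south bank: sample E, sample H, sample M | the north bank: sample C, sample D, sample K, sample L, sample P, sample Q]
15. Courier goes to the north bank with sample H.  [the south bank: sample E, sample M | the north bank: sample C, sample D, sample H, sample K, sample L, sample P, sample Q]
16. Courier goes back to the south bank alone.  [the south bank: sample E, sample M | the north bank: sample C, sample D, sample H, sample K, sample L, sample P, sample Q]
17. Courier goes to the north bank with sample E.  [the south bank: sample M | the north bank: sample C, sample D, sample E, sample H, sample K, sample L, sample P, sample Q]
18. Courier goes back to the south bank alone.  [the south bank: sample M | the north bank: sample C, sample D, sample E, sample H, sample K, sample L, sample P, sample Q]
19. Courier goes to the north bank with sample M.  [the south bank: — | the north bank: sample C, sample D, sample E, sample H, sample K, sample L, sample M, sample P, sample Q]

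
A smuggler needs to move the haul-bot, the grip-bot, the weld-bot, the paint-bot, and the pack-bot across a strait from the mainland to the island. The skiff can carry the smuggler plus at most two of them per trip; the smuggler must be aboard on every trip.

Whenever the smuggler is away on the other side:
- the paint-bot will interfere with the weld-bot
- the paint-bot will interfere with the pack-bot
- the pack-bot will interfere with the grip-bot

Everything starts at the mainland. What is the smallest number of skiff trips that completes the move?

Counting alone: the smuggler can take at most 2 across per trip to the island, so moving all 5 needs at least 3 loaded trips out, with a return between consecutive ones — at least 5 crossings.
The plan below uses exactly 5 crossings, so it is optimal:
1. Smuggler goes to the island with the grip-bot and the paint-bot.  [the mainland: the haul-bot, the pack-bot, the weld-bot | the island: the grip-bot, the paint-bot]
2. Smuggler goes back to the mainland alone.  [the mainland: the haul-bot, the pack-bot, the weld-bot | the island: the grip-bot, the paint-bot]
3. Smuggler goes to the island with the haul-bot.  [the mainland: the pack-bot, the weld-bot | the island: the grip-bot, the haul-bot, the paint-bot]
4. Smuggler goes back to the mainland alone.  [the mainland: the pack-bot, the weld-bot | the island: the grip-bot, the haul-bot, the paint-bot]
5. Smuggler goes to the island with the pack-bot and the weld-bot.  [the mainland: — | the island: the grip-bot, the haul-bot, the pack-bot, the paint-bot, the weld-bot]

5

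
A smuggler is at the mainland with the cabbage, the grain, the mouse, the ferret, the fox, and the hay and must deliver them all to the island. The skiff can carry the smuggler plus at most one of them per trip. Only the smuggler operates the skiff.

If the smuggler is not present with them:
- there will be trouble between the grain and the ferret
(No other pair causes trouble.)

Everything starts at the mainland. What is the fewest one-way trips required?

Counting alone: the smuggler can take at most 1 across per trip to the island, so moving all 6 needs at least 6 loaded trips out, with a return between consecutive ones — at least 11 crossings.
The plan below uses exactly 11 crossings, so it is optimal:
1. Smuggler goes to the island with the grain.
2. Smuggler goes back to the mainland alone.
3. Smuggler goes to the island with the cabbage.
4. Smuggler goes back to the mainland alone.
5. Smuggler goes to the island with the mouse.
6. Smuggler goes back to the mainland alone.
7. Smuggler goes to the island with the fox.
8. Smuggler goes back to the mainland alone.
9. Smuggler goes to the island with the hay.
10. Smuggler goes back to the mainland alone.
11. Smuggler goes to the island with the ferret.

11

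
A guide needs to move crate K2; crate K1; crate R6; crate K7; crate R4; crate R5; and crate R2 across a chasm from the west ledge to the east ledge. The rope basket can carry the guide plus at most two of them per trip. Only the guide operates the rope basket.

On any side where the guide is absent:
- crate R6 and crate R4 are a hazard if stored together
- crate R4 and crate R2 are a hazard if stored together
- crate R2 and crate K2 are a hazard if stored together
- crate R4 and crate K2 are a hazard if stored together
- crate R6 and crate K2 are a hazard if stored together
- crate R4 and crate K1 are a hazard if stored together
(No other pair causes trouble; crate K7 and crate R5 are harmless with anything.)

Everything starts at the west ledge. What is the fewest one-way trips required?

11

Counting alone: the guide can take at most 2 across per trip to the east ledge, so moving all 7 needs at least 4 loaded trips out, with a return between consecutive ones — at least 7 crossings.
The safety rule pushes this higher. Following every safe sequence of crossings, the most of the 7 that can be at the east ledge as the rope basket arrives there on crossings 7, 9 is 5, 6 respectively — never all 7.
So no plan with fewer than 11 crossings exists, and this one achieves 11:
1. Guide goes to the east ledge with crate K2 and crate R4.
2. Guide goes back to the west ledge with crate K2.
3. Guide goes to the east ledge with crate K1 and crate K2.
4. Guide goes back to the west ledge with crate R4.
5. Guide goes to the east ledge with crate R2 and crate R6.
6. Guide goes back to the west ledge with crate K2.
7. Guide goes to the east ledge with crate K2 and crate K7.
8. Guide goes back to the west ledge with crate K2.
9. Guide goes to the east ledge with crate K2 and crate R5.
10. Guide goes back to the west ledge with crate K2.
11. Guide goes to the east ledge with crate K2 and crate R4.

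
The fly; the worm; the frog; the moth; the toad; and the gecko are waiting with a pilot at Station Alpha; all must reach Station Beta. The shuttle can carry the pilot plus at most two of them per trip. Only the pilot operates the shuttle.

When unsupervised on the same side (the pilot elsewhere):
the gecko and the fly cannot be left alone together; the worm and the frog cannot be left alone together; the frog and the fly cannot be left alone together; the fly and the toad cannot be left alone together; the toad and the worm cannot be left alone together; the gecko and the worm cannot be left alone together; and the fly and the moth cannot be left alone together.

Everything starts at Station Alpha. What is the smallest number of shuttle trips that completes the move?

Counting alone: the pilot can take at most 2 across per trip to Station Beta, so moving all 6 needs at least 3 loaded trips out, with a return between consecutive ones — at least 5 crossings.
The safety rule pushes this higher. Following every safe sequence of crossings, the most of the 6 that can be at Station Beta as the shuttle arrives there on crossing 5 is 4 — never all 6.
So no plan with fewer than 7 crossings exists, and this one achieves 7:
1. Pilot goes to Station Beta with the fly and the worm.
2. Pilot goes back to Station Alpha alone.
3. Pilot goes to Station Beta with the frog and the moth.
4. Pilot goes back to Station Alpha with the fly and the worm.
5. Pilot goes to Station Beta with the gecko and the toad.
6. Pilot goes back to Station Alpha alone.
7. Pilot goes to Station Beta with the fly and the worm.

7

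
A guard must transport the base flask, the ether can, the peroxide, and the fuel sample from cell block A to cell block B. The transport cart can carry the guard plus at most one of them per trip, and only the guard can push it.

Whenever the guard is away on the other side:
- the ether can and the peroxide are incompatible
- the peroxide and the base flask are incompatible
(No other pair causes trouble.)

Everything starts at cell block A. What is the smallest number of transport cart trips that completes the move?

Counting alone: the guard can take at most 1 across per trip to cell block B, so moving all 4 needs at least 4 loaded trips out, with a return between consecutive ones — at least 7 crossings.
The safety rule pushes this higher. Following every safe sequence of crossings, the most of the 4 that can be at cell block B as the transport cart arrives there on crossing 7 is 3 — never all 4.
So no plan with fewer than 9 crossings exists, and this one achieves 9:
1. Guard goes to cell block B with the peroxide.  [cell block A: the base flask, the ether can, the fuel sample | cell block B: the peroxide]
2. Guard goes back to cell block A alone.  [cell block A: the base flask, the ether can, the fuel sample | cell block B: the peroxide]
3. Guard goes to cell block B with the base flask.  [cell block A: the ether can, the fuel sample | cell block B: the base flask, the peroxide]
4. Guard goes back to cell block A with the peroxide.  [cell block A: the ether can, the fuel sample, the peroxide | cell block B: the base flask]
5. Guard goes to cell block B with the ether can.  [cell block A: the fuel sample, the peroxide | cell block B: the base flask, the ether can]
6. Guard goes back to cell block A alone.  [cell block A: the fuel sample, the peroxide | cell block B: the base flask, the ether can]
7. Guard goes to cell block B with the fuel sample.  [cell block A: the peroxide | cell block B: the base flask, the ether can, the fuel sample]
8. Guard goes back to cell block A alone.  [cell block A: the peroxide | cell block B: the base flask, the ether can, the fuel sample]
9. Guard goes to cell block B with the peroxide.  [cell block A: — | cell block B: the base flask, the ether can, the fuel sample, the peroxide]

9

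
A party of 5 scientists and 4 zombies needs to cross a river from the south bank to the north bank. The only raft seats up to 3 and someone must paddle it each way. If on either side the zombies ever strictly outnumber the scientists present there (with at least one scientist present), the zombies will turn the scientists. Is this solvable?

Yes

1. 3 zombies → the north bank.  (the south bank: 5S 1Z; the north bank: 0S 3Z)
2. 1 zombie ← the south bank.  (the south bank: 5S 2Z; the north bank: 0S 2Z)
3. 3 scientists → the north bank.  (the south bank: 2S 2Z; the north bank: 3S 2Z)
4. 1 scientist ← the south bank.  (the south bank: 3S 2Z; the north bank: 2S 2Z)
5. 2 scientists and 1 zombie → the north bank.  (the south bank: 1S 1Z; the north bank: 4S 3Z)
6. 1 scientist ← the south bank.  (the south bank: 2S 1Z; the north bank: 3S 3Z)
7. 2 scientists and 1 zombie → the north bank.  (the south bank: 0S 0Z; the north bank: 5S 4Z)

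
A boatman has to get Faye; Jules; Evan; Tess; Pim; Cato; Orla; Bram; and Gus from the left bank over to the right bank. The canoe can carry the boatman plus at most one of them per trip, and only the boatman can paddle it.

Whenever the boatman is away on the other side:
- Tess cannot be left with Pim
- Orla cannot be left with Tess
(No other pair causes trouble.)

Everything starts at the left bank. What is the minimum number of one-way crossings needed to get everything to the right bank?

19

Counting alone: the boatman can take at most 1 across per trip to the right bank, so moving all 9 needs at least 9 loaded trips out, with a return between consecutive ones — at least 17 crossings.
The safety rule pushes this higher. Following every safe sequence of crossings, the most of the 9 that can be at the right bank as the canoe arrives there on crossing 17 is 8 — never all 9.
So no plan with fewer than 19 crossings exists, and this one achieves 19:
1. Boatman goes to the right bank with Tess.  [the left bank: Bram, Cato, Evan, Faye, Gus, Jules, Orla, Pim | the right bank: Tess]
2. Boatman goes back to the left bank alone.  [the left bank: Bram, Cato, Evan, Faye, Gus, Jules, Orla, Pim | the right bank: Tess]
3. Boatman goes to the right bank with Faye.  [the left bank: Bram, Cato, Evan, Gus, Jules, Orla, Pim | the right bank: Faye, Tess]
4. Boatman goes back to the left bank alone.  [the left bank: Bram, Cato, Evan, Gus, Jules, Orla, Pim | the right bank: Faye, Tess]
5. Boatman goes to the right bank with Jules.  [the left bank: Bram, Cato, Evan, Gus, Orla, Pim | the right bank: Faye, Jules, Tess]
6. Boatman goes back to the left bank alone.  [the left bank: Bram, Cato, Evan, Gus, Orla, Pim | the right bank: Faye, Jules, Tess]
7. Boatman goes to the right bank with Evan.  [the left bank: Bram, Cato, Gus, Orla, Pim | the right bank: Evan, Faye, Jules, Tess]
8. Boatman goes back to the left bank alone.  [the left bank: Bram, Cato, Gus, Orla, Pim | the right bank: Evan, Faye, Jules, Tess]
9. Boatman goes to the right bank with Pim.  [the left bank: Bram, Cato, Gus, Orla | the right bank: Evan, Faye, Jules, Pim, Tess]
10. Boatman goes back to the left bank with Tess.  [the left bank: Bram, Cato, Gus, Orla, Tess | the right bank: Evan, Faye, Jules, Pim]
11. Boatman goes to the right bank with Orla.  [the left bank: Bram, Cato, Gus, Tess | the right bank: Evan, Faye, Jules, Orla, Pim]
12. Boatman goes back to the left bank alone.  [the left bank: Bram, Cato, Gus, Tess | the right bank: Evan, Faye, Jules, Orla, Pim]
13. Boatman goes to the right bank with Cato.  [the left bank: Bram, Gus, Tess | the right bank: Cato, Evan, Faye, Jules, Orla, Pim]
14. Boatman goes back to the left bank alone.  [the left bank: Bram, Gus, Tess | the right bank: Cato, Evan, Faye, Jules, Orla, Pim]
15. Boatman goes to the right bank with Bram.  [the left bank: Gus, Tess | the right bank: Bram, Cato, Evan, Faye, Jules, Orla, Pim]
16. Boatman goes back to the left bank alone.  [the left bank: Gus, Tess | the right bank: Bram, Cato, Evan, Faye, Jules, Orla, Pim]
17. Boatman goes to the right bank with Gus.  [the left bank: Tess | the right bank: Bram, Cato, Evan, Faye, Gus, Jules, Orla, Pim]
18. Boatman goes back to the left bank alone.  [the left bank: Tess | the right bank: Bram, Cato, Evan, Faye, Gus, Jules, Orla, Pim]
19. Boatman goes to the right bank with Tess.  [the left bank: — | the right bank: Bram, Cato, Evan, Faye, Gus, Jules, Orla, Pim, Tess]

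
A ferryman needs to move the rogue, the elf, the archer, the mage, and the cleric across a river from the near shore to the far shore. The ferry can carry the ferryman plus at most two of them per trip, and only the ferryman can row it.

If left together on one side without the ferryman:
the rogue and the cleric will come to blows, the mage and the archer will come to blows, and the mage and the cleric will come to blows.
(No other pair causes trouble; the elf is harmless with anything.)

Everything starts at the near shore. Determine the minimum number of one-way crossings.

Counting alone: the ferryman can take at most 2 across per trip to the far shore, so moving all 5 needs at least 3 loaded trips out, with a return between consecutive ones — at least 5 crossings.
The plan below uses exactly 5 crossings, so it is optimal:
1. Ferryman goes to the far shore with the mage and the rogue.  [the near shore: the archer, the cleric, the elf | the far shore: the mage, the rogue]
2. Ferryman goes back to the near shore alone.  [the near shore: the archer, the cleric, the elf | the far shore: the mage, the rogue]
3. Ferryman goes to the far shore with the elf.  [the near shore: the archer, the cleric | the far shore: the elf, the mage, the rogue]
4. Ferryman goes back to the near shore alone.  [the near shore: the archer, the cleric | the far shore: the elf, the mage, the rogue]
5. Ferryman goes to the far shore with the archer and the cleric.  [the near shore: — | the far shore: the archer, the cleric, the elf, the mage, the rogue]

5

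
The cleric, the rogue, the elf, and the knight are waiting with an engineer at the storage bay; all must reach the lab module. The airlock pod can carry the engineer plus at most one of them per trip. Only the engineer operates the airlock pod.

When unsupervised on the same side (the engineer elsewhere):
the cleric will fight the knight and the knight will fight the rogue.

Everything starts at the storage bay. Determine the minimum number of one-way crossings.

9

Counting alone: the engineer can take at most 1 across per trip to the lab module, so moving all 4 needs at least 4 loaded trips out, with a return between consecutive ones — at least 7 crossings.
The safety rule pushes this higher. Following every safe sequence of crossings, the most of the 4 that can be at the lab module as the airlock pod arrives there on crossing 7 is 3 — never all 4.
So no plan with fewer than 9 crossings exists, and this one achieves 9:
1. Engineer goes to the lab module with the knight.
2. Engineer goes back to the storage bay alone.
3. Engineer goes to the lab module with the cleric.
4. Engineer goes back to the storage bay with the knight.
5. Engineer goes to the lab module with the rogue.
6. Engineer goes back to the storage bay alone.
7. Engineer goes to the lab module with the elf.
8. Engineer goes back to the storage bay alone.
9. Engineer goes to the lab module with the knight.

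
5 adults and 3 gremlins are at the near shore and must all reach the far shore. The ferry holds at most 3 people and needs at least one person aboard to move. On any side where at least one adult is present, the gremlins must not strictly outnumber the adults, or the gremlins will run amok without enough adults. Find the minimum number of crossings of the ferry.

Counting alone: each trip to the far shore takes at most 3 across and each return brings at least 1 back, so after t trips out (and t−1 returns) at most 3t − (t−1) of the 8 are across; that first reaches 8 at t = 4, so at least 7 crossings are needed.
The plan below uses exactly 7 crossings, so it is optimal:
1. 2 gremlins → the far shore.  (the near shore: 5A 1G; the far shore: 0A 2G)
2. 1 gremlin ← the near shore.  (the near shore: 5A 2G; the far shore: 0A 1G)
3. 2 adults and 1 gremlin → the far shore.  (the near shore: 3A 1G; the far shore: 2A 2G)
4. 1 gremlin ← the near shore.  (the near shore: 3A 2G; the far shore: 2A 1G)
5. 1 adult and 2 gremlins → the far shore.  (the near shore: 2A 0G; the far shore: 3A 3G)
6. 1 gremlin ← the near shore.  (the near shore: 2A 1G; the far shore: 3A 2G)
7. 2 adults and 1 gremlin → the far shore.  (the near shore: 0A 0G; the far shore: 5A 3G)

7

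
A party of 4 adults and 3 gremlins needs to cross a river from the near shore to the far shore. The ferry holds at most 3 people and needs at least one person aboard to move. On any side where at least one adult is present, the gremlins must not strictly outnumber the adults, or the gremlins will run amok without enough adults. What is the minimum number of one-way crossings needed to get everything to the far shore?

5

Counting alone: each trip to the far shore takes at most 3 across and each return brings at least 1 back, so after t trips out (and t−1 returns) at most 3t − (t−1) of the 7 are across; that first reaches 7 at t = 3, so at least 5 crossings are needed.
The plan below uses exactly 5 crossings, so it is optimal:
1. 3 gremlins → the far shore.  (the near shore: 4A 0G; the far shore: 0A 3G)
2. 1 gremlin ← the near shore.  (the near shore: 4A 1G; the far shore: 0A 2G)
3. 3 adults → the far shore.  (the near shore: 1A 1G; the far shore: 3A 2G)
4. 1 adult ← the near shore.  (the near shore: 2A 1G; the far shore: 2A 2G)
5. 2 adults and 1 gremlin → the far shore.  (the near shore: 0A 0G; the far shore: 4A 3G)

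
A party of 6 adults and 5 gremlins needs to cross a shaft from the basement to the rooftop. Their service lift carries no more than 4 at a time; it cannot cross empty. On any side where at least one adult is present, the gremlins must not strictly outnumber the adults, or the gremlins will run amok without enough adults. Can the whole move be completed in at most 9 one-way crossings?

Yes — this plan uses 7 crossings (≤ 9):
1. 2 gremlins → the rooftop.  (the basement: 6A 3G; the rooftop: 0A 2G)
2. 1 gremlin ← the basement.  (the basement: 6A 4G; the rooftop: 0A 1G)
3. 4 gremlins → the rooftop.  (the basement: 6A 0G; the rooftop: 0A 5G)
4. 1 gremlin ← the basement.  (the basement: 6A 1G; the rooftop: 0A 4G)
5. 4 adults → the rooftop.  (the basement: 2A 1G; the rooftop: 4A 4G)
6. 1 gremlin ← the basement.  (the basement: 2A 2G; the rooftop: 4A 3G)
7. 2 adults and 2 gremlins → the rooftop.  (the basement: 0A 0G; the rooftop: 6A 5G)

Yes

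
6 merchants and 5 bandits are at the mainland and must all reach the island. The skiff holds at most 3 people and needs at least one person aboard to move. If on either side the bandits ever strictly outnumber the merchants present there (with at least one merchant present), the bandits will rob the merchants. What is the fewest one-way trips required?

9

Counting alone: each trip to the island takes at most 3 across and each return brings at least 1 back, so after t trips out (and t−1 returns) at most 3t − (t−1) of the 11 are across; that first reaches 11 at t = 5, so at least 9 crossings are needed.
The plan below uses exactly 9 crossings, so it is optimal:
1. 3 bandits → the island.  (the mainland: 6M 2B; the island: 0M 3B)
2. 1 bandit ← the mainland.  (the mainland: 6M 3B; the island: 0M 2B)
3. 3 merchants → the island.  (the mainland: 3M 3B; the island: 3M 2B)
4. 1 merchant ← the mainland.  (the mainland: 4M 3B; the island: 2M 2B)
5. 2 merchants and 1 bandit → the island.  (the mainland: 2M 2B; the island: 4M 3B)
6. 1 merchant ← the mainland.  (the mainland: 3M 2B; the island: 3M 3B)
7. 2 merchants and 1 bandit → the island.  (the mainland: 1M 1B; the island: 5M 4B)
8. 1 merchant ← the mainland.  (the mainland: 2M 1B; the island: 4M 4B)
9. 2 merchants and 1 bandit → the island.  (the mainland: 0M 0B; the island: 6M 5B)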